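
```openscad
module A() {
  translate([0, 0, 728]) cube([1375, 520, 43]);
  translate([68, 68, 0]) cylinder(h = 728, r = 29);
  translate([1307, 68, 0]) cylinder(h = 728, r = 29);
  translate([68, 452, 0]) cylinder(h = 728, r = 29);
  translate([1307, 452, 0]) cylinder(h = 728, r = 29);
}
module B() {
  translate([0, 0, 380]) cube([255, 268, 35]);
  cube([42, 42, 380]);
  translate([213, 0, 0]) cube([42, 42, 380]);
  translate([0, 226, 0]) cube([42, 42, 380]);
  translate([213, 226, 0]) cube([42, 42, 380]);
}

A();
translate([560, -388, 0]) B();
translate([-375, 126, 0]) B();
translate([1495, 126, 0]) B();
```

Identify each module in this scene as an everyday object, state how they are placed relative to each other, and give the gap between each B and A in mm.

Each stool's nearest face is 120 mm from the table's bounding box.

A is a table. B is a stool. Three stools sit around the table at the −y, −x, +x sides. The gap between each stool and the table is 120 mm.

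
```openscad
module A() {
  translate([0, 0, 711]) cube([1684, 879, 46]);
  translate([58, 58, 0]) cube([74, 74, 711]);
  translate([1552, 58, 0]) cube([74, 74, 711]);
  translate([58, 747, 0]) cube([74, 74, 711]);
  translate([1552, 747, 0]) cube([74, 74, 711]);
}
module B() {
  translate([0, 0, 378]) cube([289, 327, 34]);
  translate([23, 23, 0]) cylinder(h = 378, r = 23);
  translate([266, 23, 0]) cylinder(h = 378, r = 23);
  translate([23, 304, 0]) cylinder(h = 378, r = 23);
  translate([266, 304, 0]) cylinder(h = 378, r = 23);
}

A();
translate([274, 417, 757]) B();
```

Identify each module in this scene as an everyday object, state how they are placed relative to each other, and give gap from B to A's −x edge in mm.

A is a table. B is a stool. The stool is on top of the table. The gap from the stool to the table's −x edge is 274 mm.

The stool's min-x is at 274; the table's min-x is 0; gap = 274 mm.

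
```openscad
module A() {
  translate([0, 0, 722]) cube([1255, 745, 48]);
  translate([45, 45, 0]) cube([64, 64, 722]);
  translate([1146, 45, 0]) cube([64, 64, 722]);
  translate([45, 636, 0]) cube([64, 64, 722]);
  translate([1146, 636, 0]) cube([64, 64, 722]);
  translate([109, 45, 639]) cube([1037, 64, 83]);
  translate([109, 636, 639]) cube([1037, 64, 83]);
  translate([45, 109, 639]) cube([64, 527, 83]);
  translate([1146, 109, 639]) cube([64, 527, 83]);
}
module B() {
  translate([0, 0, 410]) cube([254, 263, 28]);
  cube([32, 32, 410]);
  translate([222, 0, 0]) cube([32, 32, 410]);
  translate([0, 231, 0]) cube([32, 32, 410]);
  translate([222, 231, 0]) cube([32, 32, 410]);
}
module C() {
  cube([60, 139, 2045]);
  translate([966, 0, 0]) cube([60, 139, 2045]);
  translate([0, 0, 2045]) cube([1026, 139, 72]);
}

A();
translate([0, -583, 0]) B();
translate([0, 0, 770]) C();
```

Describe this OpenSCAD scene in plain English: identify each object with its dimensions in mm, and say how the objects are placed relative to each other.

A is a rectangular dining table. The top is 1255×745×48 mm with its upper surface at z = 770 mm. It stands on four 64×64 mm square legs, each inset 45 mm from the nearest pair of top edges, running from the floor to the underside of the top. Four apron rails, 64 mm thick and 83 mm tall, run between adjacent legs with their top edges flush with the underside of the top and their outer faces flush with the legs' outer faces.

B is a four-legged stool. The seat is 254×263 mm, 28 mm thick, top at z = 438 mm. It stands on four square legs, each 32×32 mm in cross-section, from z = 0 to the seat underside, each flush with a corner of the seat.

C is a rectangular door frame: two vertical jambs of 60×139 mm section, 2045 mm tall, with a clear opening 906 mm wide between their inner faces. A header 72 mm tall and 139 mm deep lies on top of the jambs and spans the full outside width.

The stool is on the floor beside the table on its −y side. The door frame is on top of the table.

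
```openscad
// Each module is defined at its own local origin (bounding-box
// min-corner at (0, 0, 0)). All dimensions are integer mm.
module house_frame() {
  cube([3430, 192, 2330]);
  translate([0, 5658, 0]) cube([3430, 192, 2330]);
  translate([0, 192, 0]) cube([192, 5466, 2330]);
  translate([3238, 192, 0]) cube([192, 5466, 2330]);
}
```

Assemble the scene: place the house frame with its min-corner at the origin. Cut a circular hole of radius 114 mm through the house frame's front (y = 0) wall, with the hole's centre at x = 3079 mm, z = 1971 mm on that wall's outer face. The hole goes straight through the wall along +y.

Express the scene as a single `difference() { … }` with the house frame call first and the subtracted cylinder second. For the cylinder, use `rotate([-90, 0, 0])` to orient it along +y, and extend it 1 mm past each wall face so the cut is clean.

difference() {
  house_frame();
  translate([3079, -1, 1971]) rotate([-90, 0, 0]) cylinder(h = 194, r = 114);
}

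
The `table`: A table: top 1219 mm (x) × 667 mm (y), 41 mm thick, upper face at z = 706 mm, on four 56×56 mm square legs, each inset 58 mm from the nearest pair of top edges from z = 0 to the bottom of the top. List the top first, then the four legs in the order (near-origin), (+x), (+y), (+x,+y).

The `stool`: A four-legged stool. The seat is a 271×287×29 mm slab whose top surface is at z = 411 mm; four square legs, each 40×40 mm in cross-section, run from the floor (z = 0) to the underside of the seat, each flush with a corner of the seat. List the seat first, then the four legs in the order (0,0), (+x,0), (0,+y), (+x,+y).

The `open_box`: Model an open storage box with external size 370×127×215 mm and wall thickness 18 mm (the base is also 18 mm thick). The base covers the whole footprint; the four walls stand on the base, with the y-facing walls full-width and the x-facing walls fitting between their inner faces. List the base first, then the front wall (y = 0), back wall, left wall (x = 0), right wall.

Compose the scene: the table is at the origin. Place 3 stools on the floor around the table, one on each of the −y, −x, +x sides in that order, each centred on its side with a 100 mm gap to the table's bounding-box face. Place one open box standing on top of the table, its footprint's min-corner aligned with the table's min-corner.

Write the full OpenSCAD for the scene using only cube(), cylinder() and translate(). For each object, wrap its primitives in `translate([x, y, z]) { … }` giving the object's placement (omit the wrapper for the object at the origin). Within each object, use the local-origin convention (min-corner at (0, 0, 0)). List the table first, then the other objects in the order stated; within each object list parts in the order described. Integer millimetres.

translate([0, 0, 665]) cube([1219, 667, 41]);
translate([58, 58, 0]) cube([56, 56, 665]);
translate([1105, 58, 0]) cube([56, 56, 665]);
translate([58, 553, 0]) cube([56, 56, 665]);
translate([1105, 553, 0]) cube([56, 56, 665]);
translate([474, -387, 0]) {
  translate([0, 0, 382]) cube([271, 287, 29]);
  cube([40, 40, 382]);
  translate([231, 0, 0]) cube([40, 40, 382]);
  translate([0, 247, 0]) cube([40, 40, 382]);
  translate([231, 247, 0]) cube([40, 40, 382]);
}
translate([-371, 190, 0]) {
  translate([0, 0, 382]) cube([271, 287, 29]);
  cube([40, 40, 382]);
  translate([231, 0, 0]) cube([40, 40, 382]);
  translate([0, 247, 0]) cube([40, 40, 382]);
  translate([231, 247, 0]) cube([40, 40, 382]);
}
translate([1319, 190, 0]) {
  translate([0, 0, 382]) cube([271, 287, 29]);
  cube([40, 40, 382]);
  translate([231, 0, 0]) cube([40, 40, 382]);
  translate([0, 247, 0]) cube([40, 40, 382]);
  translate([231, 247, 0]) cube([40, 40, 382]);
}
translate([0, 0, 706]) {
  cube([370, 127, 18]);
  translate([0, 0, 18]) cube([370, 18, 197]);
  translate([0, 109, 18]) cube([370, 18, 197]);
  translate([0, 18, 18]) cube([18, 91, 197]);
  translate([352, 18, 18]) cube([18, 91, 197]);
}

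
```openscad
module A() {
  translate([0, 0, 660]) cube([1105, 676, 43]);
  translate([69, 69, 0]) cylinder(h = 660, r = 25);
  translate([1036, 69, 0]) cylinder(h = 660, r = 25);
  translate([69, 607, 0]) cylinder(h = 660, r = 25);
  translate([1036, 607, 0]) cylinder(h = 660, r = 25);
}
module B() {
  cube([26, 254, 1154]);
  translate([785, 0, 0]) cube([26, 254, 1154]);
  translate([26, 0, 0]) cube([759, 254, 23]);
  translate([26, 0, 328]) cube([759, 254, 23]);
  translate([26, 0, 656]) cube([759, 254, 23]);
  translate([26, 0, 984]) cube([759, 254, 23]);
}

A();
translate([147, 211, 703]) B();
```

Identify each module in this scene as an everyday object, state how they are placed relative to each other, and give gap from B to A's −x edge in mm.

The bookshelf's min-x is at 147; the table's min-x is 0; gap = 147 mm.

A is a table. B is a bookshelf. The bookshelf is on top of the table, centred. The gap from the bookshelf to the table's −x edge is 147 mm.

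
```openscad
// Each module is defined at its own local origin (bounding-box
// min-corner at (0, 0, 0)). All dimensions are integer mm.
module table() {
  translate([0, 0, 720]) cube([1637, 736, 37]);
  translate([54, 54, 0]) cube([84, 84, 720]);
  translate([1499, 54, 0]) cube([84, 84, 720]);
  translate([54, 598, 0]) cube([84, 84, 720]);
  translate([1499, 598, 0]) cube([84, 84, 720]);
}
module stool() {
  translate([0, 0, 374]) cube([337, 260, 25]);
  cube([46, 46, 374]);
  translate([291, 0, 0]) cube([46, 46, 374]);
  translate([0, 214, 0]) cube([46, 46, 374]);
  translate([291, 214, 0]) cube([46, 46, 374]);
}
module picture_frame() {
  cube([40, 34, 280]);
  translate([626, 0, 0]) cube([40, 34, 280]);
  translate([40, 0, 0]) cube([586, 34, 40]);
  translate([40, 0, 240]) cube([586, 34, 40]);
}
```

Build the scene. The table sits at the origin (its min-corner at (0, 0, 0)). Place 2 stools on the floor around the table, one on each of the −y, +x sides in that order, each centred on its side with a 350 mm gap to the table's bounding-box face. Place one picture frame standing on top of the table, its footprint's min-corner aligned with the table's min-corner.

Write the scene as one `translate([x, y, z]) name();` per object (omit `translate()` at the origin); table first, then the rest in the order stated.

table();
translate([650, -610, 0]) stool();
translate([1987, 238, 0]) stool();
translate([0, 0, 757]) picture_frame();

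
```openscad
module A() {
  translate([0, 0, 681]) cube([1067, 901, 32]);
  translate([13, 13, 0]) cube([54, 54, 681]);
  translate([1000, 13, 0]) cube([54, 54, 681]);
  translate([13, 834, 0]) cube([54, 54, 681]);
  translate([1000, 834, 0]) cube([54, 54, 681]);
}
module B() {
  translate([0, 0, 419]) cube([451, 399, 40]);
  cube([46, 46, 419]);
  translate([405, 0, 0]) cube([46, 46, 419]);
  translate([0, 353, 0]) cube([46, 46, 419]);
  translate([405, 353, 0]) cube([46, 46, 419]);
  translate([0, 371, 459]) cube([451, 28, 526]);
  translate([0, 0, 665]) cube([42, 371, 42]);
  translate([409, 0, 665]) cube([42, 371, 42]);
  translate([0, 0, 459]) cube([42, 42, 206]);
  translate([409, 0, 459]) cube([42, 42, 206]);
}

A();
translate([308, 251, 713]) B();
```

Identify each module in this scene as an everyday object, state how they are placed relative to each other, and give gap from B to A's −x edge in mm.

The chair's min-x is at 308; the table's min-x is 0; gap = 308 mm.

A is a table. B is a chair. The chair is on top of the table, centred. The gap from the chair to the table's −x edge is 308 mm.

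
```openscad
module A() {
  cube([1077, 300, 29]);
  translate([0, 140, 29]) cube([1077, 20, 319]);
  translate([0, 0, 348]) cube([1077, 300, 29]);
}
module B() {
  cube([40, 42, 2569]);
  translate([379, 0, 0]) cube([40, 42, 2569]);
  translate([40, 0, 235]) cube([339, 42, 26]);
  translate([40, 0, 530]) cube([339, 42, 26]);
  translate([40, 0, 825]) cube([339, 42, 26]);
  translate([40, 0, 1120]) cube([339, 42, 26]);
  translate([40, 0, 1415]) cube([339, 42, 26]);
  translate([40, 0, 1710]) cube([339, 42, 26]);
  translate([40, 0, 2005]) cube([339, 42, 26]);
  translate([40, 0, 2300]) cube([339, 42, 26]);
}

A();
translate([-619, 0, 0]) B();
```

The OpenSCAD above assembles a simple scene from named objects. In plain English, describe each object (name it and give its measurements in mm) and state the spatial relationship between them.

A is an I-beam lying along x, 1077 mm long. Overall section height 377 mm. Two flanges 300 mm wide (y) and 29 mm thick, one on the floor and one at the top; a web 20 mm thick runs between them, centred on the flange width.

B is a wooden ladder with two side rails of 40×42 mm section and 2569 mm height, set 419 mm apart overall. Between them run 8 rectangular rungs (42 mm deep, 26 mm thick), front faces flush with the rails' −y face. The bottom of the first rung is 235 mm above the floor and each subsequent rung is 295 mm higher than the one below.

The ladder is on the floor beside the I-beam on its −x side.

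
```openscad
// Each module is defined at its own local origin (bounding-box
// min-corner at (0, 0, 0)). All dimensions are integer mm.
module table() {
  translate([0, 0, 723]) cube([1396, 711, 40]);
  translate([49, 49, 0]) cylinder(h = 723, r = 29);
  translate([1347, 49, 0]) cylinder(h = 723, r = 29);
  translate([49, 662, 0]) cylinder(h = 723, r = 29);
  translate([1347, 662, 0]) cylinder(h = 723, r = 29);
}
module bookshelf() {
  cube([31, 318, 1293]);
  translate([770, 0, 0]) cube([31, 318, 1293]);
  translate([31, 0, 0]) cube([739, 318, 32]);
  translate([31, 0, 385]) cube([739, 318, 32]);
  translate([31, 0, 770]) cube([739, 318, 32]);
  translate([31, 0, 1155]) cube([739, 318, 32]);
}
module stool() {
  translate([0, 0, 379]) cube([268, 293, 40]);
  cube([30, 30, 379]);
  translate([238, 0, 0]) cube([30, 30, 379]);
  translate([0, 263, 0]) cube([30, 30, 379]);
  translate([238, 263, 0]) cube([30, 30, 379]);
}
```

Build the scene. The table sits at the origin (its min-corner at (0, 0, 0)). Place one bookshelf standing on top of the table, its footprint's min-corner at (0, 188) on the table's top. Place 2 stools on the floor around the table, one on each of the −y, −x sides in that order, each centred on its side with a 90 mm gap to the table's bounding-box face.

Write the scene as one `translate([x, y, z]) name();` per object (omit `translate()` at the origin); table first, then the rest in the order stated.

table();
translate([0, 188, 763]) bookshelf();
translate([564, -383, 0]) stool();
translate([-358, 209, 0]) stool();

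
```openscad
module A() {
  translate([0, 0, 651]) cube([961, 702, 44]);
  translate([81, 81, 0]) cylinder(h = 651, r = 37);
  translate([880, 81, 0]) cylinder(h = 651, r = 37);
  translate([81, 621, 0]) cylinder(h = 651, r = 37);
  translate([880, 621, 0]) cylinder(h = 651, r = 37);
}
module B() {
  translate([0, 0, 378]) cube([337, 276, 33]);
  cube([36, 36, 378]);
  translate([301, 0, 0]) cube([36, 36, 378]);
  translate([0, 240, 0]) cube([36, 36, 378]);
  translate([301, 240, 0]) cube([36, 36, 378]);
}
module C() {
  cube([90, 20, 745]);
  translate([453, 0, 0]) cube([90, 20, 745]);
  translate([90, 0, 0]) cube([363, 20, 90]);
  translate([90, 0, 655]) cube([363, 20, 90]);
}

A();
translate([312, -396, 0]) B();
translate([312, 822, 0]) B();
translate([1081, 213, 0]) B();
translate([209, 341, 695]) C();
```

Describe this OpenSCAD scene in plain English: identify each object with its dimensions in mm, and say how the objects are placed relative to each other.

A is a table: top 961 mm (x) × 702 mm (y), 44 mm thick, upper face at z = 695 mm, on four round legs of 74 mm diameter, each leg's bounding box inset 44 mm from the nearest pair of top edges, running from z = 0 to the bottom of the top.

B is a simple wooden stool: a rectangular seat 337 mm (x) by 276 mm (y), 33 mm thick, top face at z = 411 mm, on four square legs, each 36×36 mm in cross-section. The legs rest on z = 0, each flush with a corner of the seat.

C is a rectangular picture frame lying in the x–z plane (depth along y). The opening is 363 mm wide (x) by 565 mm tall (z), surrounded by a border 90 mm wide on all four sides. The frame is 20 mm deep and is made of two full-height vertical stiles with two horizontal rails fitted between them.

Three stools sit around the table at the −y, +y, +x sides. The picture frame is on top of the table, centred.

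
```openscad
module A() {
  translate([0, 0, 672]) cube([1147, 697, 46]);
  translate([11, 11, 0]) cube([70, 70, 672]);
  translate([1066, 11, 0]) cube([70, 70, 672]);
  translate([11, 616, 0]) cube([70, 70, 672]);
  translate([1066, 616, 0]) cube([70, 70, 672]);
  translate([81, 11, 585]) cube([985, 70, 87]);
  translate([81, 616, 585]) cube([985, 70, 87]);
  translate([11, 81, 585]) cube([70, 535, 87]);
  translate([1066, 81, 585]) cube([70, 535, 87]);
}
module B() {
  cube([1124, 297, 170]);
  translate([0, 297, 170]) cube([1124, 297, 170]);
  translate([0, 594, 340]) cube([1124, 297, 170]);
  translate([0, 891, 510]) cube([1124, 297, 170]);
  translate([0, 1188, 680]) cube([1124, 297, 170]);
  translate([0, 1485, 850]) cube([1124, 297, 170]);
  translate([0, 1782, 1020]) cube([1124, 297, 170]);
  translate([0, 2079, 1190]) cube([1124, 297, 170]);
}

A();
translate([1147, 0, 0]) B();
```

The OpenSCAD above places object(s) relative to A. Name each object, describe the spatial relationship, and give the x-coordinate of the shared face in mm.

A is a table. B is a staircase. The staircase is against the table's +x side, with their −y faces flush. The x-coordinate of the shared face is 1147 mm.

The table's +x face and the staircase's −x face are both at x = 1147 mm.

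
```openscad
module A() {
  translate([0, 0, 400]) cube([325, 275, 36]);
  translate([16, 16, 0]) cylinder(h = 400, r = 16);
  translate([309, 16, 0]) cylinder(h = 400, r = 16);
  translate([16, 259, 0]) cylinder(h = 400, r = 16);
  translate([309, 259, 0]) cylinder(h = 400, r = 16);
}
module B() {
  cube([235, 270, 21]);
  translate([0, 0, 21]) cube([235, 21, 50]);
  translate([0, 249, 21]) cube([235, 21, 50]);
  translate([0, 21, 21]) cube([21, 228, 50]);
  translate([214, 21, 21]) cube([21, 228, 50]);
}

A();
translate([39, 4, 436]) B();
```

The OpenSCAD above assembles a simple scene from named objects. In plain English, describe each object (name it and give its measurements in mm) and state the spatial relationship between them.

A is a four-legged stool. The seat is a 325×275×36 mm slab whose top surface is at z = 436 mm; four round legs, each 32 mm in diameter, run from the floor (z = 0) to the underside of the seat, each leg's axis is inset half a diameter from the nearest pair of seat edges (so the leg's bounding box is flush with the corner).

B is an open storage box with external size 235×270×71 mm and wall thickness 21 mm (the base is also 21 mm thick). The base covers the whole footprint; the four walls stand on the base, with the y-facing walls full-width and the x-facing walls fitting between their inner faces.

The open box is on top of the stool.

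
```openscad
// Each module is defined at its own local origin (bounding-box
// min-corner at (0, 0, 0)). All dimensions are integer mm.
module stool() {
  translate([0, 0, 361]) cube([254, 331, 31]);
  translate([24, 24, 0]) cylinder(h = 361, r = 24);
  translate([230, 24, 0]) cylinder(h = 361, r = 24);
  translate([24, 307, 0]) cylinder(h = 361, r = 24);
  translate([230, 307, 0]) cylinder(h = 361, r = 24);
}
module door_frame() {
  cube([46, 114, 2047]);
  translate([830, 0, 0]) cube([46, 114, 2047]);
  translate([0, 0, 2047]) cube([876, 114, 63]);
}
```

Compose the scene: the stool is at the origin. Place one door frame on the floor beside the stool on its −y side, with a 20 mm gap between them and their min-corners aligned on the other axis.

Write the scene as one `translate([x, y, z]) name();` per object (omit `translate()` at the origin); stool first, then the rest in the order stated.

stool();
translate([0, -134, 0]) door_frame();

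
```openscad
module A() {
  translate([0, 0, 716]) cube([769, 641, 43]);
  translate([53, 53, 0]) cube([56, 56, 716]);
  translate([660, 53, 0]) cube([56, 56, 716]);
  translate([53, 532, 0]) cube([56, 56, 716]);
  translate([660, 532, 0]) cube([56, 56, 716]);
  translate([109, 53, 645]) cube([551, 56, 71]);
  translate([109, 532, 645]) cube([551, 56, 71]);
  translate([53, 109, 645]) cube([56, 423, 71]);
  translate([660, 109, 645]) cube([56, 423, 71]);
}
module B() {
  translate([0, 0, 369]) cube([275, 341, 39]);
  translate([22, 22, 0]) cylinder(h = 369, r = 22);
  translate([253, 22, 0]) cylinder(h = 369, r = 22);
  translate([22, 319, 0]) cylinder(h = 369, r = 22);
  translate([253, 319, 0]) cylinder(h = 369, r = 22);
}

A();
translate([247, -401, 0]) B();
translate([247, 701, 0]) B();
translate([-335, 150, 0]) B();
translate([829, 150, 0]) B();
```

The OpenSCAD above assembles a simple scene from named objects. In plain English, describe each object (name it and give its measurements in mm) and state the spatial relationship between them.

A is a table: top 769 mm (x) × 641 mm (y), 43 mm thick, upper face at z = 759 mm, on four 56×56 mm square legs, each inset 53 mm from the nearest pair of top edges, running from z = 0 to the bottom of the top. Four apron rails, 56 mm thick and 71 mm tall, run between adjacent legs with their top edges flush with the underside of the top and their outer faces flush with the legs' outer faces.

B is a four-legged stool. The seat is a 275×341×39 mm slab whose top surface is at z = 408 mm; four round legs, each 44 mm in diameter, run from the floor (z = 0) to the underside of the seat, each leg's axis is inset half a diameter from the nearest pair of seat edges (so the leg's bounding box is flush with the corner).

Four stools sit around the table at the −y, +y, −x, +x sides.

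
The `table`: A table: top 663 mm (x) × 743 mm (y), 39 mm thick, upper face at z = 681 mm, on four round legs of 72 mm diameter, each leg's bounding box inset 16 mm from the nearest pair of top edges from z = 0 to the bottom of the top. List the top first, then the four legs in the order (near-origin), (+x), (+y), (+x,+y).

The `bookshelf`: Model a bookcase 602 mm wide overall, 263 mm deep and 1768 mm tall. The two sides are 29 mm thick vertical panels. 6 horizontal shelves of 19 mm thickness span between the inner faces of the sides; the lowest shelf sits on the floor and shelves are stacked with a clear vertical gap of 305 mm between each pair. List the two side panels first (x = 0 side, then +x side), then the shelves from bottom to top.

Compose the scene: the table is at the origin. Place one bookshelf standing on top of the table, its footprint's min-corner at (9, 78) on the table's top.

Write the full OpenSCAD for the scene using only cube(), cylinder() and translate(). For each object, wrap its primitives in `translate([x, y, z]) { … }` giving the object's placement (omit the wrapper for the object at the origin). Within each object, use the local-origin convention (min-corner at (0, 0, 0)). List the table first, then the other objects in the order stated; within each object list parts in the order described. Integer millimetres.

translate([0, 0, 642]) cube([663, 743, 39]);
translate([52, 52, 0]) cylinder(h = 642, r = 36);
translate([611, 52, 0]) cylinder(h = 642, r = 36);
translate([52, 691, 0]) cylinder(h = 642, r = 36);
translate([611, 691, 0]) cylinder(h = 642, r = 36);
translate([9, 78, 681]) {
  cube([29, 263, 1768]);
  translate([573, 0, 0]) cube([29, 263, 1768]);
  translate([29, 0, 0]) cube([544, 263, 19]);
  translate([29, 0, 324]) cube([544, 263, 19]);
  translate([29, 0, 648]) cube([544, 263, 19]);
  translate([29, 0, 972]) cube([544, 263, 19]);
  translate([29, 0, 1296]) cube([544, 263, 19]);
  translate([29, 0, 1620]) cube([544, 263, 19]);
}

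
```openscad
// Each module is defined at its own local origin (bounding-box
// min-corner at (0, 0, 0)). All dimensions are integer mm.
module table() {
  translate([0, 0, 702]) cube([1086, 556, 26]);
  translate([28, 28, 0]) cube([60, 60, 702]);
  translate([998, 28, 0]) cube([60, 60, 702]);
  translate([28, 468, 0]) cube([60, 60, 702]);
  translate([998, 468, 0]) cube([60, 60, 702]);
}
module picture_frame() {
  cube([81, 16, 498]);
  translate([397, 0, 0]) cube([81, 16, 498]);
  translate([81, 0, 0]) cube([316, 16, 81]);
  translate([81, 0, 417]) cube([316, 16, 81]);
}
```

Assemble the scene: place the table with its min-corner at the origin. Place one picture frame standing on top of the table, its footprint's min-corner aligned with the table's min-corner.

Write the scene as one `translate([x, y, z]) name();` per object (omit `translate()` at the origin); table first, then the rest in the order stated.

table();
translate([0, 0, 728]) picture_frame();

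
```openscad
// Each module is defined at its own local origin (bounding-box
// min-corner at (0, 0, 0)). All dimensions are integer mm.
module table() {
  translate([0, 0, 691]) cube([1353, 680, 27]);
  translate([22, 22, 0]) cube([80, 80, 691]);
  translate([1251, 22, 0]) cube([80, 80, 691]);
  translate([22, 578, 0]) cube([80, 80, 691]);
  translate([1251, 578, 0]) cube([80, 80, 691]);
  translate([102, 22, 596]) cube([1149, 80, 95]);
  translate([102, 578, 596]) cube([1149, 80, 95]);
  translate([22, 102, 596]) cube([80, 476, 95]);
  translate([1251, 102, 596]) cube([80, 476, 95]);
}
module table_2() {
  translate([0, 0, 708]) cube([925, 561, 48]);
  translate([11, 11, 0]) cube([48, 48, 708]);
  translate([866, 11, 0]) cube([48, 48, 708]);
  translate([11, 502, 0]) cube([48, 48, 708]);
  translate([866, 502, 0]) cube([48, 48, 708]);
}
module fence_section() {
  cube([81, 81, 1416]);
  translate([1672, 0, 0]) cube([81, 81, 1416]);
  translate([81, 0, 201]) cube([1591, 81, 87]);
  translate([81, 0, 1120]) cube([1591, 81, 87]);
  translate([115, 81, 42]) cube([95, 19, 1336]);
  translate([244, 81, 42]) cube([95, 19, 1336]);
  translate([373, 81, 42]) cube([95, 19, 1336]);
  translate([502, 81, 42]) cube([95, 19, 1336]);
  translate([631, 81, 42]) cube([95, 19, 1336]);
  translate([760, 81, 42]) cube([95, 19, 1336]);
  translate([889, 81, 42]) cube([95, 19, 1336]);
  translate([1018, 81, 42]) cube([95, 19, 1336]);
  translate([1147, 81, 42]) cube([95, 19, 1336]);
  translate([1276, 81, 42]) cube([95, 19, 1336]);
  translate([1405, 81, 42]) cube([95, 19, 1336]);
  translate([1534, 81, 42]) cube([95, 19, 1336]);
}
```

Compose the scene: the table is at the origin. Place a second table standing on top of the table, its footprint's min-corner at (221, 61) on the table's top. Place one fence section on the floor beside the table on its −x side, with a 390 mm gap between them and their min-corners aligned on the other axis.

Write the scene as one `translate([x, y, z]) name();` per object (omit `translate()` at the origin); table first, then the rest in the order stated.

table();
translate([221, 61, 718]) table_2();
translate([-2143, 0, 0]) fence_section();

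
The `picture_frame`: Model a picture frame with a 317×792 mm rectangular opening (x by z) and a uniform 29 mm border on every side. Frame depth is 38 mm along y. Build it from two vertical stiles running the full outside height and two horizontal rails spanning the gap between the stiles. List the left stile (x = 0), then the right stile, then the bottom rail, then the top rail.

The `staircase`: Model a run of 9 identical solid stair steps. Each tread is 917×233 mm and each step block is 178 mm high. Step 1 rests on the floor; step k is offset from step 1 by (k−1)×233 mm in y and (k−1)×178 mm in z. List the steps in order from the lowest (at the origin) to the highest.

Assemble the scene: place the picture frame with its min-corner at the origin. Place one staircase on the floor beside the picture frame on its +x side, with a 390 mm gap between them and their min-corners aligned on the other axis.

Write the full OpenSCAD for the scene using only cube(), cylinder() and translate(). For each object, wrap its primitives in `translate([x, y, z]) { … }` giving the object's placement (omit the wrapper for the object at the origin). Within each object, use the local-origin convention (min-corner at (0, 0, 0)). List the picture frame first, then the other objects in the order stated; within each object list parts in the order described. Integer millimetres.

cube([29, 38, 850]);
translate([346, 0, 0]) cube([29, 38, 850]);
translate([29, 0, 0]) cube([317, 38, 29]);
translate([29, 0, 821]) cube([317, 38, 29]);
translate([765, 0, 0]) {
  cube([917, 233, 178]);
  translate([0, 233, 178]) cube([917, 233, 178]);
  translate([0, 466, 356]) cube([917, 233, 178]);
  translate([0, 699, 534]) cube([917, 233, 178]);
  translate([0, 932, 712]) cube([917, 233, 178]);
  translate([0, 1165, 890]) cube([917, 233, 178]);
  translate([0, 1398, 1068]) cube([917, 233, 178]);
  translate([0, 1631, 1246]) cube([917, 233, 178]);
  translate([0, 1864, 1424]) cube([917, 233, 178]);
}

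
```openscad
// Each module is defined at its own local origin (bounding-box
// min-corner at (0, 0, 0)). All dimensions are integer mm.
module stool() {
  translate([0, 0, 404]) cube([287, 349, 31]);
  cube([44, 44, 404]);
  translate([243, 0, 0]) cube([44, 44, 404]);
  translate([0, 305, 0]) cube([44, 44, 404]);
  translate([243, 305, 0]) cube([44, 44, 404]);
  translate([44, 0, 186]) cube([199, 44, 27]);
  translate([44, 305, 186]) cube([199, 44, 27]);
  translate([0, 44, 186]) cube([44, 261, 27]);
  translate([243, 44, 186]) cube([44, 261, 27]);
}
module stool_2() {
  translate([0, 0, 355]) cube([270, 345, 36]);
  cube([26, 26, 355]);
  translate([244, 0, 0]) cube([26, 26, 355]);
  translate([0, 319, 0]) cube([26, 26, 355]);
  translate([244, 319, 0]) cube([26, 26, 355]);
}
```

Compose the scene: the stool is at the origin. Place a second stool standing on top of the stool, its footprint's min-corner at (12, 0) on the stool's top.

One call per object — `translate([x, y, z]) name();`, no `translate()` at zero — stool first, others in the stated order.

stool();
translate([12, 0, 435]) stool_2();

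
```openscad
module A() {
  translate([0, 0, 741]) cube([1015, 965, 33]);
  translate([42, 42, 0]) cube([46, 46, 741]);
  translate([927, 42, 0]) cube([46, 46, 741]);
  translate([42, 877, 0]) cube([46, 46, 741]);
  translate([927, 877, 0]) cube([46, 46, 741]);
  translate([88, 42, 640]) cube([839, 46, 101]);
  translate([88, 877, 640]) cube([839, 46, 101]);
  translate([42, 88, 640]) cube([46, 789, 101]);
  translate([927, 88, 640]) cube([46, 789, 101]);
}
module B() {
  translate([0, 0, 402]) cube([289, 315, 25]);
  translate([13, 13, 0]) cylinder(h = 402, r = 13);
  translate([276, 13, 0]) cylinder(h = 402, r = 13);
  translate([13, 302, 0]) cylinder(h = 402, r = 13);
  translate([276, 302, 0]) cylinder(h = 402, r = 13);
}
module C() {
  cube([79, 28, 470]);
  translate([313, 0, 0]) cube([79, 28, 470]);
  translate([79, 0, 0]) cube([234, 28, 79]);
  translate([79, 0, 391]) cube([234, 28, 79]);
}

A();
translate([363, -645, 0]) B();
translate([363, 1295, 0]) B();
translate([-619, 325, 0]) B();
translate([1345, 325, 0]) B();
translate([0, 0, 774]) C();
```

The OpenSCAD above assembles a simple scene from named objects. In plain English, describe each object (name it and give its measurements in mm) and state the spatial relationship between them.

A is a rectangular dining table. The top is 1015×965×33 mm with its upper surface at z = 774 mm. It stands on four 46×46 mm square legs, each inset 42 mm from the nearest pair of top edges, running from the floor to the underside of the top. Four apron rails, 46 mm thick and 101 mm tall, run between adjacent legs with their top edges flush with the underside of the top and their outer faces flush with the legs' outer faces.

B is a simple wooden stool: a rectangular seat 289 mm (x) by 315 mm (y), 25 mm thick, top face at z = 427 mm, on four round legs, each 26 mm in diameter. The legs rest on z = 0, each leg's axis is inset half a diameter from the nearest pair of seat edges (so the leg's bounding box is flush with the corner).

C is a rectangular picture frame lying in the x–z plane (depth along y). The opening is 234 mm wide (x) by 312 mm tall (z), surrounded by a border 79 mm wide on all four sides. The frame is 28 mm deep and is made of two full-height vertical stiles with two horizontal rails fitted between them.

Four stools sit around the table at the −y, +y, −x, +x sides. The picture frame is on top of the table.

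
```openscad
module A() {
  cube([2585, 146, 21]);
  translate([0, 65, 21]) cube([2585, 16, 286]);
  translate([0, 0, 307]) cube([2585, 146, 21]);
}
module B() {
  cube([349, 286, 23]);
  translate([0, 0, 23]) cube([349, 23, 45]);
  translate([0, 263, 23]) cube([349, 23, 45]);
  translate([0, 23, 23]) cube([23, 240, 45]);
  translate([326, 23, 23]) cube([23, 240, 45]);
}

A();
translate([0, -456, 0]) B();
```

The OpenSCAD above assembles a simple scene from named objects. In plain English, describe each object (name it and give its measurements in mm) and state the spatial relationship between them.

A is an I-beam lying along x, 2585 mm long. Overall section height 328 mm. Two flanges 146 mm wide (y) and 21 mm thick, one on the floor and one at the top; a web 16 mm thick runs between them, centred on the flange width.

B is an open-topped rectangular box: outside dimensions 349×286×68 mm, with a uniform wall and base thickness of 23 mm. The base is a full 349×286 slab on the floor; four walls sit on top of the base. The front and back walls (the −y and +y sides) span the full width; the two side walls fit between them.

The open box is on the floor beside the I-beam on its −y side.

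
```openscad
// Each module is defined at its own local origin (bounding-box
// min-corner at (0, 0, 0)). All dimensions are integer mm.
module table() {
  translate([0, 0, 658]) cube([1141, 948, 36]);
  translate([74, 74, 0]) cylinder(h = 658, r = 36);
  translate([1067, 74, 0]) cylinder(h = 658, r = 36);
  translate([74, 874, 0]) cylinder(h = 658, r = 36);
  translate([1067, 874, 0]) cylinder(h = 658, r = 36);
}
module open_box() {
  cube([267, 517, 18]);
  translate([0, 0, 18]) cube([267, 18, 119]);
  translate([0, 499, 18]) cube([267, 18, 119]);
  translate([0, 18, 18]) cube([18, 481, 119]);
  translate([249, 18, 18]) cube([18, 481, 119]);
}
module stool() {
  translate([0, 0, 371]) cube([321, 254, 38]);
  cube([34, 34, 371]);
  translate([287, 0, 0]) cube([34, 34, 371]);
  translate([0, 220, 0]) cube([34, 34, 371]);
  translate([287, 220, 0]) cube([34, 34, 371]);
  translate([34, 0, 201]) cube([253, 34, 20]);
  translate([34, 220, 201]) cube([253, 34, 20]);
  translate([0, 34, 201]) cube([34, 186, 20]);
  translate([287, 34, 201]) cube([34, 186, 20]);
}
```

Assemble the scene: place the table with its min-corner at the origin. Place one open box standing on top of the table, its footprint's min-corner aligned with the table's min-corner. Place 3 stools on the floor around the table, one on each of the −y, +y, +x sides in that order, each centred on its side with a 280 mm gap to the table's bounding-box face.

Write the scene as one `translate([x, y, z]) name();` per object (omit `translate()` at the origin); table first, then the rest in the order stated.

table();
translate([0, 0, 694]) open_box();
translate([410, -534, 0]) stool();
translate([410, 1228, 0]) stool();
translate([1421, 347, 0]) stool();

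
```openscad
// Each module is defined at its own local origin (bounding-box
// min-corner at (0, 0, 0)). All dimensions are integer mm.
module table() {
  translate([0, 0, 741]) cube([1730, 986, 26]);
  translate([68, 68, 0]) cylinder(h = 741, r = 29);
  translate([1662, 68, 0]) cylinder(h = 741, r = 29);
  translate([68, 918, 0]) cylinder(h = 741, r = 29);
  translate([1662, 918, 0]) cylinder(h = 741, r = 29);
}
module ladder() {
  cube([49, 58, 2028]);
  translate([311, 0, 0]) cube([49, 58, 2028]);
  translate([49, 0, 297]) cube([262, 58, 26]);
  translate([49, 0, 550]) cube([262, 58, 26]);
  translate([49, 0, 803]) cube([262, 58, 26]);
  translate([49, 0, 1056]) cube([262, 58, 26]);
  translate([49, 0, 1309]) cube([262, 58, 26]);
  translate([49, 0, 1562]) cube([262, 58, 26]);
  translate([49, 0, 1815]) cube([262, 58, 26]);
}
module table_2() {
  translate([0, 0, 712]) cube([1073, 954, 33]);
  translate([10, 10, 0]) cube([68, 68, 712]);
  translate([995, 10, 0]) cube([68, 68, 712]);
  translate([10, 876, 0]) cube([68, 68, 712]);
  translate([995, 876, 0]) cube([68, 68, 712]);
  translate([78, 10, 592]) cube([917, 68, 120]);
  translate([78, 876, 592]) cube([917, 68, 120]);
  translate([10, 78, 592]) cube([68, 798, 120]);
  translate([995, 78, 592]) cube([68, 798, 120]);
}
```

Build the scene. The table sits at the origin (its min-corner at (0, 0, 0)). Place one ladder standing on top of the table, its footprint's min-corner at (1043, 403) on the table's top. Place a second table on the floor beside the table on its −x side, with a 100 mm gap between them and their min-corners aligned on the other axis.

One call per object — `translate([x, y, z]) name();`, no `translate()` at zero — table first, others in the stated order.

table();
translate([1043, 403, 767]) ladder();
translate([-1173, 0, 0]) table_2();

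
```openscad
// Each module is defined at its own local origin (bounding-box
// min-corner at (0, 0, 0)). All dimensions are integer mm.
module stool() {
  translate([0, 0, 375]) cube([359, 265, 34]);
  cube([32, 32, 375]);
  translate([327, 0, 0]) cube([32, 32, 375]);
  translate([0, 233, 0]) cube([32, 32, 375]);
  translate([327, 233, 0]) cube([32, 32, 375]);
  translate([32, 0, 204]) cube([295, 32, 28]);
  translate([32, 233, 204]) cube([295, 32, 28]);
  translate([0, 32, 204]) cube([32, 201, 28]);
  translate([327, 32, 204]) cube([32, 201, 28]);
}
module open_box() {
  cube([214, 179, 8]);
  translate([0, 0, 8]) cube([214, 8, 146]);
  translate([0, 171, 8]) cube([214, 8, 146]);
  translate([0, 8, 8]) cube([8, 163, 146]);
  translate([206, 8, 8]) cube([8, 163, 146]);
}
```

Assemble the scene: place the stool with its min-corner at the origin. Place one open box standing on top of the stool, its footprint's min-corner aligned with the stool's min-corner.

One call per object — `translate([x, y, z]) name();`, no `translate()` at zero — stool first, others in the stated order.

stool();
translate([0, 0, 409]) open_box();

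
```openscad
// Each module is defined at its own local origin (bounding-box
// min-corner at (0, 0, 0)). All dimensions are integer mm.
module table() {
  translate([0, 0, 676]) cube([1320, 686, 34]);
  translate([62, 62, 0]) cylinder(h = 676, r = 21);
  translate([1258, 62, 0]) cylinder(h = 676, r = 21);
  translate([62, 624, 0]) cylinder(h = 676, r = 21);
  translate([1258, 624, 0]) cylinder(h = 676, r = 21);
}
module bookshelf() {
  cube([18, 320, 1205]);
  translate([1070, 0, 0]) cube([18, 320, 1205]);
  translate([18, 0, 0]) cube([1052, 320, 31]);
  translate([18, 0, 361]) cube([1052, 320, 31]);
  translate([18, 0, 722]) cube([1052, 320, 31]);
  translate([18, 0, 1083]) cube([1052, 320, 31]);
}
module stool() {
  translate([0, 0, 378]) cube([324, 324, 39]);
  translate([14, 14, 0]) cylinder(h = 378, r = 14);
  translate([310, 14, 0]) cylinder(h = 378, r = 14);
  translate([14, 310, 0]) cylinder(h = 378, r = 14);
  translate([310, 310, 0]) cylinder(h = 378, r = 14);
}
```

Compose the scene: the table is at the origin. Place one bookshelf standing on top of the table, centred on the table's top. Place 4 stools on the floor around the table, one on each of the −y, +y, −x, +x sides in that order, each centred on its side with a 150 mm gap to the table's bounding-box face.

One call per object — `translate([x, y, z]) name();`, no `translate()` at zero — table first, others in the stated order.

table();
translate([116, 183, 710]) bookshelf();
translate([498, -474, 0]) stool();
translate([498, 836, 0]) stool();
translate([-474, 181, 0]) stool();
translate([1470, 181, 0]) stool();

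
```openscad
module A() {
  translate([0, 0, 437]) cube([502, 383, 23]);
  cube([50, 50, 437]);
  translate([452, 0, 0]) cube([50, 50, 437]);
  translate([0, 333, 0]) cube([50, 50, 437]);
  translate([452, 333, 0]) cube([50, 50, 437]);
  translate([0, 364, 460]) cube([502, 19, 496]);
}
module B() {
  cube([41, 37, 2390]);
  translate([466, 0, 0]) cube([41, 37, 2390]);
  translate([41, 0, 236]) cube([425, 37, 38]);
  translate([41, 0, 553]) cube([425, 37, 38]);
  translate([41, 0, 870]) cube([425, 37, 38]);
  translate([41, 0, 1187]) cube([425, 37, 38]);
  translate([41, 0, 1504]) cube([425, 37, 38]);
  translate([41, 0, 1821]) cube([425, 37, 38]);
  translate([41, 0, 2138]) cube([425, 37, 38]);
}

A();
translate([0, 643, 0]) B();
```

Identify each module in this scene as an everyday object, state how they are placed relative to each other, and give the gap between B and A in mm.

The ladder's nearest face is 260 mm from the chair's +y face.

A is a chair. B is a ladder. The ladder is on the floor beside the chair on its +y side. The gap between the ladder and the chair is 260 mm.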